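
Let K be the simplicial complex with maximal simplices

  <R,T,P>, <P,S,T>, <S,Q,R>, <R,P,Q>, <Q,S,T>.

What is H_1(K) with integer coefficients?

H_1 ≅ Z.

Order the vertices as P < Q < R < S < T. Listing each simplex with vertices in this order, K has dimension 2 with simplices:

  0-simplices (5): P, Q, R, S, T
  1-simplices (10): PQ, PR, PS, PT, QR, QS, QT, RS, RT, ST
  2-simplices (5): PQR, PRT, PST, QRS, QST

so the chain groups are C_0 ≅ Z^5, C_1 ≅ Z^10, C_2 ≅ Z^5.

Boundary ∂_1: C_1 → C_0 sends each edge [p,q] (with p < q) to q − p. For instance
  ∂QS = S − Q.
This gives a 5×10 integer matrix of rank 4; reducing to Smith normal form yields diagonal entries (1,1,1,1).

Boundary ∂_2: C_2 → C_1 maps a triangle to the signed sum of its edges. For instance
  ∂PST = ST − PT + PS,
  ∂PQR = QR − PR + PQ.
This gives a 10×5 integer matrix of rank 5; reducing to Smith normal form yields diagonal entries (1,1,1,1,1).

Now H_k = ker ∂_k / im ∂_{k+1}, so:

  H_1: rank ker ∂_1 − rank ∂_2 = (10 − 4) − 5 = 1, and the invariant factors of ∂_2 are all 1, so H_1 ≅ Z.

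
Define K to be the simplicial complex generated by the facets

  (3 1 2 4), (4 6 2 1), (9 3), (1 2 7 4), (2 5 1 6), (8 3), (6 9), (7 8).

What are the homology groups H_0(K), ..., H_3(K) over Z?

H_0 = Z,  H_1 = Z^2,  H_2 = 0,  H_3 = 0.

Order the vertices as 1 < 2 < 3 < 4 < 5 < 6 < 7 < 8 < 9. Listing each simplex with vertices in this order, K has dimension 3 with simplices:

  0-simplices (9): [1], [2], [3], [4], [5], [6], [7], [8], [9]
  1-simplices (19): [1,2], [1,3], [1,4], [1,5], [1,6], [1,7], [2,3], [2,4], [2,5], [2,6], [2,7], [3,4], [3,8], [3,9], [4,6], [4,7], [5,6], [6,9], [7,8]
  2-simplices (13): [1,2,3], [1,2,4], [1,2,5], [1,2,6], [1,2,7], [1,3,4], [1,4,6], [1,4,7], [1,5,6], [2,3,4], [2,4,6], [2,4,7], [2,5,6]
  3-simplices (4): [1,2,3,4], [1,2,4,6], [1,2,4,7], [1,2,5,6]

Hence C_0 ≅ Z^9, C_1 ≅ Z^19, C_2 ≅ Z^13, C_3 ≅ Z^4.

The boundary map ∂_1: C_1 → C_0 maps an edge to its endpoints' difference, ∂[p,q] = q − p.
This gives a 9×19 integer matrix of rank 8; reducing to Smith normal form yields diagonal entries (1,1,1,1,1,1,1,1).

The boundary map ∂_2: C_2 → C_1 sends each 2-simplex [p,q,r] to [q,r] − [p,r] + [p,q]. For instance
  ∂[2,4,6] = [4,6] − [2,6] + [2,4],
  ∂[1,2,4] = [2,4] − [1,4] + [1,2].
This gives a 19×13 integer matrix of rank 9; reducing to Smith normal form yields diagonal entries (1,1,1,1,1,1,1,1,1).

The boundary map ∂_3: C_3 → C_2 sends each 3-simplex σ to the alternating sum Σ_i (−1)^i (σ with its i-th vertex removed). For instance
  ∂[1,2,4,6] = [2,4,6] − [1,4,6] + [1,2,6] − [1,2,4],
  ∂[1,2,5,6] = [2,5,6] − [1,5,6] + [1,2,6] − [1,2,5].
The 13×4 boundary matrix has rank 4 and Smith normal form diag(1,1,1,1).

Reading off H_k = ker ∂_k / im ∂_{k+1}:

  H_0: rank C_0 − rank ∂_1 = 9 − 8 = 1, and the invariant factors of ∂_1 are all 1, so H_0 ≅ Z.
  H_1: rank ker ∂_1 − rank ∂_2 = (19 − 8) − 9 = 2, and the invariant factors of ∂_2 are all 1, so H_1 ≅ Z^2.
  H_2: rank ker ∂_2 − rank ∂_3 = (13 − 9) − 4 = 0, and the invariant factors of ∂_3 are all 1, so H_2 ≅ 0.
  H_3: rank ker ∂_3 − rank ∂_4 = (4 − 4) − 0 = 0, and there is no ∂_4, so H_3 ≅ 0.

As a check, the Euler characteristic is 9 − 19 + 13 − 4 = -1, which agrees with 1 − 2 + 0 − 0 = -1.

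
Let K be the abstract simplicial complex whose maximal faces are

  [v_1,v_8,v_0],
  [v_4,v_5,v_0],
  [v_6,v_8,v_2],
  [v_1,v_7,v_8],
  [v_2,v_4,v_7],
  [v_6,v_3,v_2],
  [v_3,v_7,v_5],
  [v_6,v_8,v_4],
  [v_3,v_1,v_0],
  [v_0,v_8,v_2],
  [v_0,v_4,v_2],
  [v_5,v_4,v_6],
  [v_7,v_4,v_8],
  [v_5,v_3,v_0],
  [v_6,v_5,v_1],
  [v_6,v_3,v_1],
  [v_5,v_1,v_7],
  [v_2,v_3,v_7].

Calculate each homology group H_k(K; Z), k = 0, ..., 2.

We work with the vertex ordering v_0 < v_1 < v_2 < v_3 < v_4 < v_5 < v_6 < v_7 < v_8. The simplices of K, each written with vertices in increasing order, are:

  0-simplices (9): [v_0], [v_1], [v_2], [v_3], [v_4], [v_5], [v_6], [v_7], [v_8]
  1-simplices (27): (27 of them)
  2-simplices (18): (18 of them)

giving chain groups C_0 ≅ Z^9, C_1 ≅ Z^27, C_2 ≅ Z^18.

The boundary map ∂_1: C_1 → C_0 is given by ∂[p,q] = [q] − [p]. For instance
  ∂[v_1,v_5] = [v_5] − [v_1].
As a 9×27 matrix over Z this has rank 8, with invariant factors (1,1,1,1,1,1,1,1).

The boundary map ∂_2: C_2 → C_1 maps a triangle to the signed sum of its edges. For instance
  ∂[v_0,v_1,v_8] = [v_1,v_8] − [v_0,v_8] + [v_0,v_1],
  ∂[v_1,v_7,v_8] = [v_7,v_8] − [v_1,v_8] + [v_1,v_7].
The 27×18 boundary matrix has rank 18 and Smith normal form diag(1,1,1,1,1,1,1,1,1,1,1,1,1,1,1,1,1,2).

From H_k ≅ ker(∂_k) / im(∂_{k+1}) we obtain:

  H_0: rank C_0 − rank ∂_1 = 9 − 8 = 1, and the invariant factors of ∂_1 are all 1, so H_0 = Z.
  H_1: rank ker ∂_1 − rank ∂_2 = (27 − 8) − 18 = 1, and ∂_2 has invariant factor 2 > 1, so H_1 = Z ⊕ Z/2Z.
  H_2: rank ker ∂_2 − rank ∂_3 = (18 − 18) − 0 = 0, and there is no ∂_3, so H_2 = 0.

(K is a triangulation of the Klein bottle.)

H_0 = Z,  H_1 = Z ⊕ Z/2Z,  H_2 = 0.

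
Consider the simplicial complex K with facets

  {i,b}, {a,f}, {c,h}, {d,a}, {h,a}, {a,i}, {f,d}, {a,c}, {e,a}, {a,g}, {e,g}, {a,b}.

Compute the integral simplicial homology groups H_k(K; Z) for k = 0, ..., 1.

Fix the vertex order a < b < c < d < e < f < g < h < i and write every simplex with vertices in increasing order. Then dim K = 1 and the simplices of K are:

  0-simplices (9): a, b, c, d, e, f, g, h, i
  1-simplices (12): ab, ac, ad, ae, af, ag, ah, ai, bi, ch, df, eg

Hence C_0 ≅ Z^9, C_1 ≅ Z^12.

Boundary ∂_1: C_1 → C_0 sends each edge [p,q] (with p < q) to q − p. For instance
  ∂bi = i − b.
As a 9×12 matrix over Z this has rank 8, with invariant factors (1,1,1,1,1,1,1,1).

From H_k ≅ ker(∂_k) / im(∂_{k+1}) we obtain:

  H_0: rank C_0 − rank ∂_1 = 9 − 8 = 1, and the invariant factors of ∂_1 are all 1, so H_0 ≅ Z.
  H_1: rank ker ∂_1 − rank ∂_2 = (12 − 8) − 0 = 4, and there is no ∂_2, so H_1 ≅ Z^4.

H_0 ≅ Z,  H_1 ≅ Z^4.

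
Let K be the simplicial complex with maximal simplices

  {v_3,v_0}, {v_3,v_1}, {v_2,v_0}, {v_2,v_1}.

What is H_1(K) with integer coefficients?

H_1 ≅ Z.

K has 4 vertices, 4 edges.
rank ∂_1 = 3, rank ∂_2 = 0 ⇒ b_1 = 4 − 3 − 0 = 1. So H_1 = Z.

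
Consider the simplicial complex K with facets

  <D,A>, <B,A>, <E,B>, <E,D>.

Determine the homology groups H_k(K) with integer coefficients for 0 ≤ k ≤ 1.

H_0 ≅ Z,  H_1 ≅ Z.

We work with the vertex ordering A < B < D < E. The simplices of K, each written with vertices in increasing order, are:

  0-simplices (4): A, B, D, E
  1-simplices (4): AB, AD, BE, DE

giving chain groups C_0 ≅ Z^4, C_1 ≅ Z^4.

∂_1: C_1 → C_0 sends each edge [p,q] (with p < q) to q − p.
The resulting 4×4 matrix has rank 3, and its Smith normal form has invariant factors (1,1,1).

Reading off H_k = ker ∂_k / im ∂_{k+1}:

  H_0: rank C_0 − rank ∂_1 = 4 − 3 = 1, and the invariant factors of ∂_1 are all 1, so H_0 = Z.
  H_1: rank ker ∂_1 − rank ∂_2 = (4 − 3) − 0 = 1, and there is no ∂_2, so H_1 = Z.

(K is a triangulation of the circle S^1.)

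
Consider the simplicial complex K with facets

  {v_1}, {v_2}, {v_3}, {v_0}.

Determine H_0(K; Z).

Fix the vertex order v_0 < v_1 < v_2 < v_3 and write every simplex with vertices in increasing order. Then dim K = 0 and the simplices of K are:

  0-simplices (4): [v_0], [v_1], [v_2], [v_3]

Hence C_0 ≅ Z^4.

Reading off H_k = ker ∂_k / im ∂_{k+1}:

  H_0: rank C_0 − rank ∂_1 = 4 − 0 = 4, and there is no ∂_1, so H_0 = Z^4.

(K is a triangulation of a set of 4 points.)

H_0 ≅ Z^4.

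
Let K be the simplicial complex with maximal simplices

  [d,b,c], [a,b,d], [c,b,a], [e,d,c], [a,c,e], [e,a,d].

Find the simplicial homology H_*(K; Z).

H_0 = Z,  H_1 = 0,  H_2 = Z.

Take the total order a < b < c < d < e on the vertex set. Then K (dimension 2) consists of the simplices:

  0-simplices (5): a, b, c, d, e
  1-simplices (9): ab, ac, ad, ae, bc, bd, cd, ce, de
  2-simplices (6): abc, abd, ace, ade, bcd, cde

Hence C_0 ≅ Z^5, C_1 ≅ Z^9, C_2 ≅ Z^6.

∂_1: C_1 → C_0 maps an edge to its endpoints' difference, ∂[p,q] = q − p. For instance
  ∂ab = b − a.
The resulting 5×9 matrix has rank 4, and its Smith normal form has invariant factors (1,1,1,1).

The boundary map ∂_2: C_2 → C_1 maps a triangle to the signed sum of its edges. For instance
  ∂bcd = cd − bd + bc,
  ∂abd = bd − ad + ab.
As a 9×6 matrix over Z this has rank 5, with invariant factors (1,1,1,1,1).

Reading off H_k = ker ∂_k / im ∂_{k+1}:

  H_0: rank C_0 − rank ∂_1 = 5 − 4 = 1, and the invariant factors of ∂_1 are all 1, so H_0 ≅ Z.
  H_1: rank ker ∂_1 − rank ∂_2 = (9 − 4) − 5 = 0, and the invariant factors of ∂_2 are all 1, so H_1 ≅ 0.
  H_2: rank ker ∂_2 − rank ∂_3 = (6 − 5) − 0 = 1, and there is no ∂_3, so H_2 ≅ Z.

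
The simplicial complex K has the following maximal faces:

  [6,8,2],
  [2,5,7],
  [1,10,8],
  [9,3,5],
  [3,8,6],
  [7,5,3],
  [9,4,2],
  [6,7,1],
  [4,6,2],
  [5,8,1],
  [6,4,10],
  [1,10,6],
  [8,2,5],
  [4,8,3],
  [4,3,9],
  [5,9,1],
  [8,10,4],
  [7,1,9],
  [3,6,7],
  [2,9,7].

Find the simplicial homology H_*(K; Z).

Order the vertices as 1 < 2 < 3 < 4 < 5 < 6 < 7 < 8 < 9 < 10. Listing each simplex with vertices in this order, K has dimension 2 with simplices:

  0-simplices (10): [1], [2], [3], [4], [5], [6], [7], [8], [9], [10]
  1-simplices (30): (30 of them)
  2-simplices (20): (20 of them)

so the chain groups are C_0 ≅ Z^10, C_1 ≅ Z^30, C_2 ≅ Z^20.

The boundary map ∂_1: C_1 → C_0 maps an edge to its endpoints' difference, ∂[p,q] = q − p. For instance
  ∂[3,9] = [9] − [3].
The resulting 10×30 matrix has rank 9, and its Smith normal form has invariant factors (1,1,1,1,1,1,1,1,1).

∂_2: C_2 → C_1 acts by ∂[p,q,r] = [q,r] − [p,r] + [p,q]. For instance
  ∂[1,6,10] = [6,10] − [1,10] + [1,6],
  ∂[2,7,9] = [7,9] − [2,9] + [2,7].
As a 30×20 matrix over Z this has rank 20, with invariant factors (1,1,1,1,1,1,1,1,1,1,1,1,1,1,1,1,1,1,1,2).

Now H_k = ker ∂_k / im ∂_{k+1}, so:

  H_0: rank C_0 − rank ∂_1 = 10 − 9 = 1, and the invariant factors of ∂_1 are all 1, so H_0 ≅ Z.
  H_1: rank ker ∂_1 − rank ∂_2 = (30 − 9) − 20 = 1, and ∂_2 has invariant factor 2 > 1, so H_1 ≅ Z ⊕ Z/2.
  H_2: rank ker ∂_2 − rank ∂_3 = (20 − 20) − 0 = 0, and there is no ∂_3, so H_2 ≅ 0.

As a check, the Euler characteristic is 10 − 30 + 20 = 0, which agrees with 1 − 1 + 0 = 0.

H_0 ≅ Z,  H_1 ≅ Z ⊕ Z/2,  H_2 = 0.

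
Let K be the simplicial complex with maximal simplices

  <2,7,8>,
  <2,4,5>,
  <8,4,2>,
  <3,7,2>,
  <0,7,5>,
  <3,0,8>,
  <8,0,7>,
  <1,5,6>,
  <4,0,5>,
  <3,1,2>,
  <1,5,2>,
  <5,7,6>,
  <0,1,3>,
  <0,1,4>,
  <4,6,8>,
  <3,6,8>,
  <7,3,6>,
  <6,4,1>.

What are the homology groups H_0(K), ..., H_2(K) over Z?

H_0 = Z,  H_1 = Z ⊕ Z/2,  H_2 = 0.

We work with the vertex ordering 0 < 1 < 2 < 3 < 4 < 5 < 6 < 7 < 8. The simplices of K, each written with vertices in increasing order, are:

  0-simplices (9): [0], [1], [2], [3], [4], [5], [6], [7], [8]
  1-simplices (27): (27 of them)
  2-simplices (18): [0,1,3], [0,1,4], [0,3,8], [0,4,5], [0,5,7], [0,7,8], [1,2,3], [1,2,5], [1,4,6], [1,5,6], [2,3,7], [2,4,5], [2,4,8], [2,7,8], [3,6,7], [3,6,8], [4,6,8], [5,6,7]

giving chain groups C_0 ≅ Z^9, C_1 ≅ Z^27, C_2 ≅ Z^18.

∂_1: C_1 → C_0 maps an edge to its endpoints' difference, ∂[p,q] = q − p. For instance
  ∂[2,4] = [4] − [2].
As a 9×27 matrix over Z this has rank 8, with invariant factors (1,1,1,1,1,1,1,1).

The boundary map ∂_2: C_2 → C_1 acts by ∂[p,q,r] = [q,r] − [p,r] + [p,q]. For instance
  ∂[2,4,8] = [4,8] − [2,8] + [2,4],
  ∂[0,7,8] = [7,8] − [0,8] + [0,7].
The 27×18 boundary matrix has rank 18 and Smith normal form diag(1,1,1,1,1,1,1,1,1,1,1,1,1,1,1,1,1,2).

From H_k ≅ ker(∂_k) / im(∂_{k+1}) we obtain:

  H_0: rank C_0 − rank ∂_1 = 9 − 8 = 1, and the invariant factors of ∂_1 are all 1, so H_0 = Z.
  H_1: rank ker ∂_1 − rank ∂_2 = (27 − 8) − 18 = 1, and ∂_2 has invariant factor 2 > 1, so H_1 = Z ⊕ Z/2.
  H_2: rank ker ∂_2 − rank ∂_3 = (18 − 18) − 0 = 0, and there is no ∂_3, so H_2 = 0.

(K is a triangulation of the Klein bottle.)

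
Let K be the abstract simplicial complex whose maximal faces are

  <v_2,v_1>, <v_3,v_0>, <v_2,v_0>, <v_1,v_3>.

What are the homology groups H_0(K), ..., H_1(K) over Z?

We work with the vertex ordering v_0 < v_1 < v_2 < v_3. The simplices of K, each written with vertices in increasing order, are:

  0-simplices (4): [v_0], [v_1], [v_2], [v_3]
  1-simplices (4): [v_0,v_2], [v_0,v_3], [v_1,v_2], [v_1,v_3]

Hence C_0 ≅ Z^4, C_1 ≅ Z^4.

Boundary ∂_1: C_1 → C_0 sends each edge [p,q] (with p < q) to q − p. For instance
  ∂[v_1,v_2] = [v_2] − [v_1].
This gives a 4×4 integer matrix of rank 3; reducing to Smith normal form yields diagonal entries (1,1,1).

Reading off H_k = ker ∂_k / im ∂_{k+1}:

  H_0: rank C_0 − rank ∂_1 = 4 − 3 = 1, and the invariant factors of ∂_1 are all 1, so H_0 ≅ Z.
  H_1: rank ker ∂_1 − rank ∂_2 = (4 − 3) − 0 = 1, and there is no ∂_2, so H_1 ≅ Z.

H_0 = Z,  H_1 = Z.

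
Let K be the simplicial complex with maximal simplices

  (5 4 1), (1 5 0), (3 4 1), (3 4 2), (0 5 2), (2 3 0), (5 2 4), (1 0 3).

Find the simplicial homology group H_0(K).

Fix the vertex order 0 < 1 < 2 < 3 < 4 < 5 and write every simplex with vertices in increasing order. Then dim K = 2 and the simplices of K are:

  0-simplices (6): [0], [1], [2], [3], [4], [5]
  1-simplices (12): [0,1], [0,2], [0,3], [0,5], [1,3], [1,4], [1,5], [2,3], [2,4], [2,5], [3,4], [4,5]
  2-simplices (8): [0,1,3], [0,1,5], [0,2,3], [0,2,5], [1,3,4], [1,4,5], [2,3,4], [2,4,5]

Hence C_0 ≅ Z^6, C_1 ≅ Z^12, C_2 ≅ Z^8.

Boundary ∂_1: C_1 → C_0 sends each edge [p,q] (with p < q) to q − p. For instance
  ∂[2,3] = [3] − [2].
The 6×12 boundary matrix has rank 5 and Smith normal form diag(1,1,1,1,1).

The boundary map ∂_2: C_2 → C_1 maps a triangle to the signed sum of its edges. For instance
  ∂[2,3,4] = [3,4] − [2,4] + [2,3],
  ∂[0,2,5] = [2,5] − [0,5] + [0,2].
This gives a 12×8 integer matrix of rank 7; reducing to Smith normal form yields diagonal entries (1,1,1,1,1,1,1).

Now H_k = ker ∂_k / im ∂_{k+1}, so:

  H_0: rank C_0 − rank ∂_1 = 6 − 5 = 1, and the invariant factors of ∂_1 are all 1, so H_0 ≅ Z.

H_0 = Z.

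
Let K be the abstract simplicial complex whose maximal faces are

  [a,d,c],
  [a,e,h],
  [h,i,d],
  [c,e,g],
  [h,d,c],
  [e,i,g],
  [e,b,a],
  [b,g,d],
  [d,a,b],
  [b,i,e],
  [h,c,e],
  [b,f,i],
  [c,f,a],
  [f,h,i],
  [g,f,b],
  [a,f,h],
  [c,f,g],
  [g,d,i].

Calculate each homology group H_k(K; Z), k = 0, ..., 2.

Fix the vertex order a < b < c < d < e < f < g < h < i and write every simplex with vertices in increasing order. Then dim K = 2 and the simplices of K are:

  0-simplices (9): a, b, c, d, e, f, g, h, i
  1-simplices (27): ab, ac, ad, ae, af, ah, bd, be, bf, bg, bi, cd, ce, cf, cg, ch, dg, dh, di, eg, eh, ei, fg, fh, fi, gi, hi
  2-simplices (18): abd, abe, acd, acf, aeh, afh, bdg, bei, bfg, bfi, cdh, ceg, ceh, cfg, dgi, dhi, egi, fhi

Hence C_0 ≅ Z^9, C_1 ≅ Z^27, C_2 ≅ Z^18.

∂_1: C_1 → C_0 maps an edge to its endpoints' difference, ∂[p,q] = q − p.
This gives a 9×27 integer matrix of rank 8; reducing to Smith normal form yields diagonal entries (1,1,1,1,1,1,1,1).

∂_2: C_2 → C_1 acts by ∂[p,q,r] = [q,r] − [p,r] + [p,q]. For instance
  ∂dhi = hi − di + dh,
  ∂bfg = fg − bg + bf.
As a 27×18 matrix over Z this has rank 18, with invariant factors (1,1,1,1,1,1,1,1,1,1,1,1,1,1,1,1,1,2).

Computing H_k = (kernel of ∂_k) / (image of ∂_{k+1}):

  H_0: rank C_0 − rank ∂_1 = 9 − 8 = 1, and the invariant factors of ∂_1 are all 1, so H_0 = Z.
  H_1: rank ker ∂_1 − rank ∂_2 = (27 − 8) − 18 = 1, and ∂_2 has invariant factor 2 > 1, so H_1 = Z ⊕ Z/2.
  H_2: rank ker ∂_2 − rank ∂_3 = (18 − 18) − 0 = 0, and there is no ∂_3, so H_2 = 0.

As a check, the Euler characteristic is 9 − 27 + 18 = 0, which agrees with 1 − 1 + 0 = 0.

H_0 = Z,  H_1 = Z ⊕ Z/2,  H_2 = 0.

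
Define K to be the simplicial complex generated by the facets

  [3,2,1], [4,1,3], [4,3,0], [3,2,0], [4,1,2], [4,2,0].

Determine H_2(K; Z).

H_2 = Z.

We work with the vertex ordering 0 < 1 < 2 < 3 < 4. The simplices of K, each written with vertices in increasing order, are:

  0-simplices (5): [0], [1], [2], [3], [4]
  1-simplices (9): [0,2], [0,3], [0,4], [1,2], [1,3], [1,4], [2,3], [2,4], [3,4]
  2-simplices (6): [0,2,3], [0,2,4], [0,3,4], [1,2,3], [1,2,4], [1,3,4]

Hence C_0 ≅ Z^5, C_1 ≅ Z^9, C_2 ≅ Z^6.

The boundary map ∂_1: C_1 → C_0 sends each edge [p,q] (with p < q) to q − p.
As a 5×9 matrix over Z this has rank 4, with invariant factors (1,1,1,1).

The boundary map ∂_2: C_2 → C_1 maps a triangle to the signed sum of its edges. For instance
  ∂[0,2,3] = [2,3] − [0,3] + [0,2],
  ∂[0,2,4] = [2,4] − [0,4] + [0,2].
The resulting 9×6 matrix has rank 5, and its Smith normal form has invariant factors (1,1,1,1,1).

Computing H_k = (kernel of ∂_k) / (image of ∂_{k+1}):

  H_2: rank ker ∂_2 − rank ∂_3 = (6 − 5) − 0 = 1, and there is no ∂_3, so H_2 = Z.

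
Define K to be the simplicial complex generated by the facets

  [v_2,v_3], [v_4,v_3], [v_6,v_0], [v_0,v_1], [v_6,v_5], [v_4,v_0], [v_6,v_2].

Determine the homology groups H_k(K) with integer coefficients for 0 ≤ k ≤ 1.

H_0 ≅ Z,  H_1 ≅ Z.

Fix the vertex order v_0 < v_1 < v_2 < v_3 < v_4 < v_5 < v_6 and write every simplex with vertices in increasing order. Then dim K = 1 and the simplices of K are:

  0-simplices (7): [v_0], [v_1], [v_2], [v_3], [v_4], [v_5], [v_6]
  1-simplices (7): [v_0,v_1], [v_0,v_4], [v_0,v_6], [v_2,v_3], [v_2,v_6], [v_3,v_4], [v_5,v_6]

Hence C_0 ≅ Z^7, C_1 ≅ Z^7.

Boundary ∂_1: C_1 → C_0 is given by ∂[p,q] = [q] − [p]. For instance
  ∂[v_0,v_6] = [v_6] − [v_0].
As a 7×7 matrix over Z this has rank 6, with invariant factors (1,1,1,1,1,1).

Reading off H_k = ker ∂_k / im ∂_{k+1}:

  H_0: rank C_0 − rank ∂_1 = 7 − 6 = 1, and the invariant factors of ∂_1 are all 1, so H_0 ≅ Z.
  H_1: rank ker ∂_1 − rank ∂_2 = (7 − 6) − 0 = 1, and there is no ∂_2, so H_1 ≅ Z.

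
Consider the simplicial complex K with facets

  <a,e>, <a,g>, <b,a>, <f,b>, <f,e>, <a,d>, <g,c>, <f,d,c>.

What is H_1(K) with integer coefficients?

Take the total order a < b < c < d < e < f < g on the vertex set. Then K (dimension 2) consists of the simplices:

  0-simplices (7): a, b, c, d, e, f, g
  1-simplices (10): ab, ad, ae, ag, bf, cd, cf, cg, df, ef
  2-simplices (1): cdf

so the chain groups are C_0 ≅ Z^7, C_1 ≅ Z^10, C_2 ≅ Z^1.

The boundary map ∂_1: C_1 → C_0 is given by ∂[p,q] = [q] − [p]. For instance
  ∂cg = g − c.
As a 7×10 matrix over Z this has rank 6, with invariant factors (1,1,1,1,1,1).

The boundary map ∂_2: C_2 → C_1 sends each 2-simplex [p,q,r] to [q,r] − [p,r] + [p,q]. For instance
  ∂cdf = df − cf + cd.
The 10×1 boundary matrix has rank 1 and Smith normal form diag(1).

Now H_k = ker ∂_k / im ∂_{k+1}, so:

  H_1: rank ker ∂_1 − rank ∂_2 = (10 − 6) − 1 = 3, and the invariant factors of ∂_2 are all 1, so H_1 = Z^3.

H_1 ≅ Z^3.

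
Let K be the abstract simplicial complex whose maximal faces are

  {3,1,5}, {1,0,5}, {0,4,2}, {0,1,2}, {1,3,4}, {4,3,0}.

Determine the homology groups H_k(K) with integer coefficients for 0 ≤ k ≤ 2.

H_0 ≅ Z,  H_1 ≅ Z,  H_2 = 0.

Order the vertices as 0 < 1 < 2 < 3 < 4 < 5. Listing each simplex with vertices in this order, K has dimension 2 with simplices:

  0-simplices (6): [0], [1], [2], [3], [4], [5]
  1-simplices (12): [0,1], [0,2], [0,3], [0,4], [0,5], [1,2], [1,3], [1,4], [1,5], [2,4], [3,4], [3,5]
  2-simplices (6): [0,1,2], [0,1,5], [0,2,4], [0,3,4], [1,3,4], [1,3,5]

Hence C_0 ≅ Z^6, C_1 ≅ Z^12, C_2 ≅ Z^6.

The boundary map ∂_1: C_1 → C_0 is given by ∂[p,q] = [q] − [p]. For instance
  ∂[1,3] = [3] − [1].
This gives a 6×12 integer matrix of rank 5; reducing to Smith normal form yields diagonal entries (1,1,1,1,1).

Boundary ∂_2: C_2 → C_1 sends each 2-simplex [p,q,r] to [q,r] − [p,r] + [p,q]. For instance
  ∂[0,3,4] = [3,4] − [0,4] + [0,3],
  ∂[0,1,2] = [1,2] − [0,2] + [0,1].
As a 12×6 matrix over Z this has rank 6, with invariant factors (1,1,1,1,1,1).

Reading off H_k = ker ∂_k / im ∂_{k+1}:

  H_0: rank C_0 − rank ∂_1 = 6 − 5 = 1, and the invariant factors of ∂_1 are all 1, so H_0 ≅ Z.
  H_1: rank ker ∂_1 − rank ∂_2 = (12 − 5) − 6 = 1, and the invariant factors of ∂_2 are all 1, so H_1 ≅ Z.
  H_2: rank ker ∂_2 − rank ∂_3 = (6 − 6) − 0 = 0, and there is no ∂_3, so H_2 ≅ 0.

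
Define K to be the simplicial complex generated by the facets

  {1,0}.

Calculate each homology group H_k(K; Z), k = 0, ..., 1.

Fix the vertex order 0 < 1 and write every simplex with vertices in increasing order. Then dim K = 1 and the simplices of K are:

  0-simplices (2): [0], [1]
  1-simplices (1): [0,1]

Hence C_0 ≅ Z^2, C_1 ≅ Z^1.

∂_1: C_1 → C_0 sends each edge [p,q] (with p < q) to q − p. For instance
  ∂[0,1] = [1] − [0].
The 2×1 boundary matrix has rank 1 and Smith normal form diag(1).

Now H_k = ker ∂_k / im ∂_{k+1}, so:

  H_0: rank C_0 − rank ∂_1 = 2 − 1 = 1, and the invariant factors of ∂_1 are all 1, so H_0 ≅ Z.
  H_1: rank ker ∂_1 − rank ∂_2 = (1 − 1) − 0 = 0, and there is no ∂_2, so H_1 ≅ 0.

As a check, the Euler characteristic is 2 − 1 = 1, which agrees with 1 − 0 = 1.

H_0 = Z,  H_1 = 0.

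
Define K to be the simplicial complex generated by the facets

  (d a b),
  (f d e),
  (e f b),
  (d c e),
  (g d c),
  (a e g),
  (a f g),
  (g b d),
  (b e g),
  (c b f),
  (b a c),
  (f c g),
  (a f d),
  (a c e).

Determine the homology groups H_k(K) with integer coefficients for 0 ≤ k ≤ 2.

Take the total order a < b < c < d < e < f < g on the vertex set. Then K (dimension 2) consists of the simplices:

  0-simplices (7): a, b, c, d, e, f, g
  1-simplices (21): ab, ac, ad, ae, af, ag, bc, bd, be, bf, bg, cd, ce, cf, cg, de, df, dg, ef, eg, fg
  2-simplices (14): abc, abd, ace, adf, aeg, afg, bcf, bdg, bef, beg, cde, cdg, cfg, def

giving chain groups C_0 ≅ Z^7, C_1 ≅ Z^21, C_2 ≅ Z^14.

∂_1: C_1 → C_0 sends each edge [p,q] (with p < q) to q − p. For instance
  ∂ag = g − a.
The resulting 7×21 matrix has rank 6, and its Smith normal form has invariant factors (1,1,1,1,1,1).

∂_2: C_2 → C_1 acts by ∂[p,q,r] = [q,r] − [p,r] + [p,q]. For instance
  ∂bef = ef − bf + be,
  ∂cdg = dg − cg + cd.
The 21×14 boundary matrix has rank 13 and Smith normal form diag(1,1,1,1,1,1,1,1,1,1,1,1,1).

Computing H_k = (kernel of ∂_k) / (image of ∂_{k+1}):

  H_0: rank C_0 − rank ∂_1 = 7 − 6 = 1, and the invariant factors of ∂_1 are all 1, so H_0 ≅ Z.
  H_1: rank ker ∂_1 − rank ∂_2 = (21 − 6) − 13 = 2, and the invariant factors of ∂_2 are all 1, so H_1 ≅ Z^2.
  H_2: rank ker ∂_2 − rank ∂_3 = (14 − 13) − 0 = 1, and there is no ∂_3, so H_2 ≅ Z.

H_0 = Z,  H_1 = Z^2,  H_2 = Z.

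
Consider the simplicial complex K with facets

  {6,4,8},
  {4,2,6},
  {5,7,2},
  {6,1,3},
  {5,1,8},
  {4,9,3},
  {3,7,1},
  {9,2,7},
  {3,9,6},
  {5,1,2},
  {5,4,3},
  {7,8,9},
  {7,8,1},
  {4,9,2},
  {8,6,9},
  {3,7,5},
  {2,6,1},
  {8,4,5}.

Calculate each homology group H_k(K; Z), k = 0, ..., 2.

H_0 ≅ Z,  H_1 ≅ Z ⊕ Z_2,  H_2 = 0.

Fix the vertex order 1 < 2 < 3 < 4 < 5 < 6 < 7 < 8 < 9 and write every simplex with vertices in increasing order. Then dim K = 2 and the simplices of K are:

  0-simplices (9): [1], [2], [3], [4], [5], [6], [7], [8], [9]
  1-simplices (27): (27 of them)
  2-simplices (18): [1,2,5], [1,2,6], [1,3,6], [1,3,7], [1,5,8], [1,7,8], [2,4,6], [2,4,9], [2,5,7], [2,7,9], [3,4,5], [3,4,9], [3,5,7], [3,6,9], [4,5,8], [4,6,8], [6,8,9], [7,8,9]

Hence C_0 ≅ Z^9, C_1 ≅ Z^27, C_2 ≅ Z^18.

∂_1: C_1 → C_0 maps an edge to its endpoints' difference, ∂[p,q] = q − p. For instance
  ∂[1,7] = [7] − [1].
The resulting 9×27 matrix has rank 8, and its Smith normal form has invariant factors (1,1,1,1,1,1,1,1).

Boundary ∂_2: C_2 → C_1 acts by ∂[p,q,r] = [q,r] − [p,r] + [p,q]. For instance
  ∂[3,4,5] = [4,5] − [3,5] + [3,4],
  ∂[1,2,6] = [2,6] − [1,6] + [1,2].
This gives a 27×18 integer matrix of rank 18; reducing to Smith normal form yields diagonal entries (1,1,1,1,1,1,1,1,1,1,1,1,1,1,1,1,1,2).

Now H_k = ker ∂_k / im ∂_{k+1}, so:

  H_0: rank C_0 − rank ∂_1 = 9 − 8 = 1, and the invariant factors of ∂_1 are all 1, so H_0 ≅ Z.
  H_1: rank ker ∂_1 − rank ∂_2 = (27 − 8) − 18 = 1, and ∂_2 has invariant factor 2 > 1, so H_1 ≅ Z ⊕ Z_2.
  H_2: rank ker ∂_2 − rank ∂_3 = (18 − 18) − 0 = 0, and there is no ∂_3, so H_2 ≅ 0.

As a check, the Euler characteristic is 9 − 27 + 18 = 0, which agrees with 1 − 1 + 0 = 0.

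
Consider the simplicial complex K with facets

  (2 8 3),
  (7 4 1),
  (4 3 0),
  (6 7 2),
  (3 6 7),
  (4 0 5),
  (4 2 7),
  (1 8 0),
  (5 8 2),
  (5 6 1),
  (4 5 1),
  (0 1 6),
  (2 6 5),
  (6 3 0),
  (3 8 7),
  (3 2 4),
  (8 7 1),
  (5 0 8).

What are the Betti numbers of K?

Order the vertices as 0 < 1 < 2 < 3 < 4 < 5 < 6 < 7 < 8. Listing each simplex with vertices in this order, K has dimension 2 with simplices:

  0-simplices (9): [0], [1], [2], [3], [4], [5], [6], [7], [8]
  1-simplices (27): (27 of them)
  2-simplices (18): [0,1,6], [0,1,8], [0,3,4], [0,3,6], [0,4,5], [0,5,8], [1,4,5], [1,4,7], [1,5,6], [1,7,8], [2,3,4], [2,3,8], [2,4,7], [2,5,6], [2,5,8], [2,6,7], [3,6,7], [3,7,8]

giving chain groups C_0 ≅ Z^9, C_1 ≅ Z^27, C_2 ≅ Z^18.

The boundary map ∂_1: C_1 → C_0 sends each edge [p,q] (with p < q) to q − p.
The resulting 9×27 matrix has rank 8, and its Smith normal form has invariant factors (1,1,1,1,1,1,1,1).

∂_2: C_2 → C_1 acts by ∂[p,q,r] = [q,r] − [p,r] + [p,q]. For instance
  ∂[2,4,7] = [4,7] − [2,7] + [2,4],
  ∂[1,4,5] = [4,5] − [1,5] + [1,4].
As a 27×18 matrix over Z this has rank 18, with invariant factors (1,1,1,1,1,1,1,1,1,1,1,1,1,1,1,1,1,2).

Reading off H_k = ker ∂_k / im ∂_{k+1}:

  H_0: rank C_0 − rank ∂_1 = 9 − 8 = 1, and the invariant factors of ∂_1 are all 1, so H_0 ≅ Z.
  H_1: rank ker ∂_1 − rank ∂_2 = (27 − 8) − 18 = 1, and ∂_2 has invariant factor 2 > 1, so H_1 ≅ Z × Z/2.
  H_2: rank ker ∂_2 − rank ∂_3 = (18 − 18) − 0 = 0, and there is no ∂_3, so H_2 ≅ 0.

Hence the Betti numbers are b_0 = 1, b_1 = 1, b_2 = 0.

b_0 = 1, b_1 = 1, b_2 = 0.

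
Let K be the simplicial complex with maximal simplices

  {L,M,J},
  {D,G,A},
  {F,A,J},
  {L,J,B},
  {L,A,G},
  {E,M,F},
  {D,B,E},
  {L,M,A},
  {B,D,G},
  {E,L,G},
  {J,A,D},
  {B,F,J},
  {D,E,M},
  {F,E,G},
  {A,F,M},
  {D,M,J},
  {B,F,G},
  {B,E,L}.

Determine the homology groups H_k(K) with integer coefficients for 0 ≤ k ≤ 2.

We work with the vertex ordering A < B < D < E < F < G < J < L < M. The simplices of K, each written with vertices in increasing order, are:

  0-simplices (9): A, B, D, E, F, G, J, L, M
  1-simplices (27): AD, AF, AG, AJ, AL, AM, BD, BE, BF, BG, BJ, BL, DE, DG, DJ, DM, EF, EG, EL, EM, FG, FJ, FM, GL, JL, JM, LM
  2-simplices (18): ADG, ADJ, AFJ, AFM, AGL, ALM, BDE, BDG, BEL, BFG, BFJ, BJL, DEM, DJM, EFG, EFM, EGL, JLM

so the chain groups are C_0 ≅ Z^9, C_1 ≅ Z^27, C_2 ≅ Z^18.

∂_1: C_1 → C_0 is given by ∂[p,q] = [q] − [p]. For instance
  ∂BJ = J − B.
The 9×27 boundary matrix has rank 8 and Smith normal form diag(1,1,1,1,1,1,1,1).

The boundary map ∂_2: C_2 → C_1 maps a triangle to the signed sum of its edges. For instance
  ∂AFM = FM − AM + AF,
  ∂DJM = JM − DM + DJ.
As a 27×18 matrix over Z this has rank 18, with invariant factors (1,1,1,1,1,1,1,1,1,1,1,1,1,1,1,1,1,2).

Computing H_k = (kernel of ∂_k) / (image of ∂_{k+1}):

  H_0: rank C_0 − rank ∂_1 = 9 − 8 = 1, and the invariant factors of ∂_1 are all 1, so H_0 = Z.
  H_1: rank ker ∂_1 − rank ∂_2 = (27 − 8) − 18 = 1, and ∂_2 has invariant factor 2 > 1, so H_1 = Z × Z/2.
  H_2: rank ker ∂_2 − rank ∂_3 = (18 − 18) − 0 = 0, and there is no ∂_3, so H_2 = 0.

H_0 = Z,  H_1 = Z × Z/2,  H_2 = 0.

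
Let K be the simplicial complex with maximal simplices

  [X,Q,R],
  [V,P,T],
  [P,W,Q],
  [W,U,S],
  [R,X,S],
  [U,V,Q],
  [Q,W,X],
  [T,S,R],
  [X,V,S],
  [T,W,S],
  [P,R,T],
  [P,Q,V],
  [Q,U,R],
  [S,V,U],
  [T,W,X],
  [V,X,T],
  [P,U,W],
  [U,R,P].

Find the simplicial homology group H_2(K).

We work with the vertex ordering P < Q < R < S < T < U < V < W < X. The simplices of K, each written with vertices in increasing order, are:

  0-simplices (9): P, Q, R, S, T, U, V, W, X
  1-simplices (27): PQ, PR, PT, PU, PV, PW, QR, QU, QV, QW, QX, RS, RT, RU, RX, ST, SU, SV, SW, SX, TV, TW, TX, UV, UW, VX, WX
  2-simplices (18): PQV, PQW, PRT, PRU, PTV, PUW, QRU, QRX, QUV, QWX, RST, RSX, STW, SUV, SUW, SVX, TVX, TWX

Hence C_0 ≅ Z^9, C_1 ≅ Z^27, C_2 ≅ Z^18.

∂_1: C_1 → C_0 maps an edge to its endpoints' difference, ∂[p,q] = q − p. For instance
  ∂TV = V − T.
The 9×27 boundary matrix has rank 8 and Smith normal form diag(1,1,1,1,1,1,1,1).

Boundary ∂_2: C_2 → C_1 maps a triangle to the signed sum of its edges. For instance
  ∂PRU = RU − PU + PR,
  ∂STW = TW − SW + ST.
The 27×18 boundary matrix has rank 18 and Smith normal form diag(1,1,1,1,1,1,1,1,1,1,1,1,1,1,1,1,1,2).

Now H_k = ker ∂_k / im ∂_{k+1}, so:

  H_2: rank ker ∂_2 − rank ∂_3 = (18 − 18) − 0 = 0, and there is no ∂_3, so H_2 = 0.

H_2 = 0.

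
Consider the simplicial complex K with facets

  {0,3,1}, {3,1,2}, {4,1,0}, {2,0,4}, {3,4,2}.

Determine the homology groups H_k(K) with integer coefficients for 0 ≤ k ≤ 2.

K has 5 vertices, 10 edges, 5 triangles.
rank ∂_0 = 0, rank ∂_1 = 4 ⇒ b_0 = 5 − 0 − 4 = 1; all invariant factors of ∂_1 are 1 so no torsion. So H_0 = Z.
rank ∂_1 = 4, rank ∂_2 = 5 ⇒ b_1 = 10 − 4 − 5 = 1; all invariant factors of ∂_2 are 1 so no torsion. So H_1 = Z.
rank ∂_2 = 5, rank ∂_3 = 0 ⇒ b_2 = 5 − 5 − 0 = 0. So H_2 = 0.

H_0 = Z,  H_1 = Z,  H_2 = 0.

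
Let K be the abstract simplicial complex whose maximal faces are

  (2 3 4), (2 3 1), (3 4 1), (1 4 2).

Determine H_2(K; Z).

Fix the vertex order 1 < 2 < 3 < 4 and write every simplex with vertices in increasing order. Then dim K = 2 and the simplices of K are:

  0-simplices (4): [1], [2], [3], [4]
  1-simplices (6): [1,2], [1,3], [1,4], [2,3], [2,4], [3,4]
  2-simplices (4): [1,2,3], [1,2,4], [1,3,4], [2,3,4]

so the chain groups are C_0 ≅ Z^4, C_1 ≅ Z^6, C_2 ≅ Z^4.

∂_1: C_1 → C_0 maps an edge to its endpoints' difference, ∂[p,q] = q − p.
As a 4×6 matrix over Z this has rank 3, with invariant factors (1,1,1).

Boundary ∂_2: C_2 → C_1 maps a triangle to the signed sum of its edges. For instance
  ∂[1,2,3] = [2,3] − [1,3] + [1,2],
  ∂[1,3,4] = [3,4] − [1,4] + [1,3].
This gives a 6×4 integer matrix of rank 3; reducing to Smith normal form yields diagonal entries (1,1,1).

Now H_k = ker ∂_k / im ∂_{k+1}, so:

  H_2: rank ker ∂_2 − rank ∂_3 = (4 − 3) − 0 = 1, and there is no ∂_3, so H_2 = Z.

(K is a triangulation of the 2-sphere S^2.)

H_2 = Z.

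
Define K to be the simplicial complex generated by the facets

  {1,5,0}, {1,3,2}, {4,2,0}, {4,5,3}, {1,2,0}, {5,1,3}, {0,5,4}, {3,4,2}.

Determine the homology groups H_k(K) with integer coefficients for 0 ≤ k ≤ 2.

We work with the vertex ordering 0 < 1 < 2 < 3 < 4 < 5. The simplices of K, each written with vertices in increasing order, are:

  0-simplices (6): [0], [1], [2], [3], [4], [5]
  1-simplices (12): [0,1], [0,2], [0,4], [0,5], [1,2], [1,3], [1,5], [2,3], [2,4], [3,4], [3,5], [4,5]
  2-simplices (8): [0,1,2], [0,1,5], [0,2,4], [0,4,5], [1,2,3], [1,3,5], [2,3,4], [3,4,5]

giving chain groups C_0 ≅ Z^6, C_1 ≅ Z^12, C_2 ≅ Z^8.

∂_1: C_1 → C_0 maps an edge to its endpoints' difference, ∂[p,q] = q − p.
The 6×12 boundary matrix has rank 5 and Smith normal form diag(1,1,1,1,1).

The boundary map ∂_2: C_2 → C_1 maps a triangle to the signed sum of its edges. For instance
  ∂[1,3,5] = [3,5] − [1,5] + [1,3],
  ∂[2,3,4] = [3,4] − [2,4] + [2,3].
The resulting 12×8 matrix has rank 7, and its Smith normal form has invariant factors (1,1,1,1,1,1,1).

From H_k ≅ ker(∂_k) / im(∂_{k+1}) we obtain:

  H_0: rank C_0 − rank ∂_1 = 6 − 5 = 1, and the invariant factors of ∂_1 are all 1, so H_0 ≅ Z.
  H_1: rank ker ∂_1 − rank ∂_2 = (12 − 5) − 7 = 0, and the invariant factors of ∂_2 are all 1, so H_1 ≅ 0.
  H_2: rank ker ∂_2 − rank ∂_3 = (8 − 7) − 0 = 1, and there is no ∂_3, so H_2 ≅ Z.

H_0 = Z,  H_1 = 0,  H_2 = Z.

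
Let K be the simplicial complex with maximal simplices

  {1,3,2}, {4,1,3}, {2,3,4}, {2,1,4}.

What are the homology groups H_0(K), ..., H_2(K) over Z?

H_0 = Z,  H_1 = 0,  H_2 = Z.

K has 4 vertices, 6 edges, 4 triangles.
rank ∂_0 = 0, rank ∂_1 = 3 ⇒ b_0 = 4 − 0 − 3 = 1; all invariant factors of ∂_1 are 1 so no torsion. So H_0 = Z.
rank ∂_1 = 3, rank ∂_2 = 3 ⇒ b_1 = 6 − 3 − 3 = 0; all invariant factors of ∂_2 are 1 so no torsion. So H_1 = 0.
rank ∂_2 = 3, rank ∂_3 = 0 ⇒ b_2 = 4 − 3 − 0 = 1. So H_2 = Z.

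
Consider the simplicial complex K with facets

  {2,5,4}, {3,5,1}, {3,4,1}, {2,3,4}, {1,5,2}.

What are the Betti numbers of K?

b_0 = 1, b_1 = 1, b_2 = 0.

K has 5 vertices, 10 edges, 5 triangles.
rank ∂_0 = 0, rank ∂_1 = 4 ⇒ b_0 = 5 − 0 − 4 = 1; all invariant factors of ∂_1 are 1 so no torsion. So H_0 = Z.
rank ∂_1 = 4, rank ∂_2 = 5 ⇒ b_1 = 10 − 4 − 5 = 1; all invariant factors of ∂_2 are 1 so no torsion. So H_1 = Z.
rank ∂_2 = 5, rank ∂_3 = 0 ⇒ b_2 = 5 − 5 − 0 = 0. So H_2 = 0.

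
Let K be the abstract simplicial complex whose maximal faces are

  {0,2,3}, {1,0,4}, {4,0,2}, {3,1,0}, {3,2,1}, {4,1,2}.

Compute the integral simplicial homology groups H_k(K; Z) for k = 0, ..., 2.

H_0 = Z,  H_1 = 0,  H_2 = Z.

Fix the vertex order 0 < 1 < 2 < 3 < 4 and write every simplex with vertices in increasing order. Then dim K = 2 and the simplices of K are:

  0-simplices (5): [0], [1], [2], [3], [4]
  1-simplices (9): [0,1], [0,2], [0,3], [0,4], [1,2], [1,3], [1,4], [2,3], [2,4]
  2-simplices (6): [0,1,3], [0,1,4], [0,2,3], [0,2,4], [1,2,3], [1,2,4]

Hence C_0 ≅ Z^5, C_1 ≅ Z^9, C_2 ≅ Z^6.

Boundary ∂_1: C_1 → C_0 maps an edge to its endpoints' difference, ∂[p,q] = q − p.
The 5×9 boundary matrix has rank 4 and Smith normal form diag(1,1,1,1).

Boundary ∂_2: C_2 → C_1 sends each 2-simplex [p,q,r] to [q,r] − [p,r] + [p,q]. For instance
  ∂[0,2,4] = [2,4] − [0,4] + [0,2],
  ∂[0,1,4] = [1,4] − [0,4] + [0,1].
As a 9×6 matrix over Z this has rank 5, with invariant factors (1,1,1,1,1).

Now H_k = ker ∂_k / im ∂_{k+1}, so:

  H_0: rank C_0 − rank ∂_1 = 5 − 4 = 1, and the invariant factors of ∂_1 are all 1, so H_0 ≅ Z.
  H_1: rank ker ∂_1 − rank ∂_2 = (9 − 4) − 5 = 0, and the invariant factors of ∂_2 are all 1, so H_1 ≅ 0.
  H_2: rank ker ∂_2 − rank ∂_3 = (6 − 5) − 0 = 1, and there is no ∂_3, so H_2 ≅ Z.

As a check, the Euler characteristic is 5 − 9 + 6 = 2, which agrees with 1 − 0 + 1 = 2.
(K is a triangulation of the 2-sphere S^2.)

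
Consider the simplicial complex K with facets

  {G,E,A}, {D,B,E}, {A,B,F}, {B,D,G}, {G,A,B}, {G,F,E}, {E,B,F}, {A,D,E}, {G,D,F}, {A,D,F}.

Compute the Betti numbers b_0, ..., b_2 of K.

b_0 = 1, b_1 = 0, b_2 = 0.

K has 6 vertices, 15 edges, 10 triangles.
rank ∂_0 = 0, rank ∂_1 = 5 ⇒ b_0 = 6 − 0 − 5 = 1; all invariant factors of ∂_1 are 1 so no torsion. So H_0 = Z.
rank ∂_1 = 5, rank ∂_2 = 10 ⇒ b_1 = 15 − 5 − 10 = 0; ∂_2 has invariant factor(s) [2] giving torsion. So H_1 = Z/2Z.
rank ∂_2 = 10, rank ∂_3 = 0 ⇒ b_2 = 10 − 10 − 0 = 0. So H_2 = 0.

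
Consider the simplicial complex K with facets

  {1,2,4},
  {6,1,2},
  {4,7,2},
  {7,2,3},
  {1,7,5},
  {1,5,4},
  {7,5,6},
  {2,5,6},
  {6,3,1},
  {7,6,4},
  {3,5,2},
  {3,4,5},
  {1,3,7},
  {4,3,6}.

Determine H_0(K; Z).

We work with the vertex ordering 1 < 2 < 3 < 4 < 5 < 6 < 7. The simplices of K, each written with vertices in increasing order, are:

  0-simplices (7): [1], [2], [3], [4], [5], [6], [7]
  1-simplices (21): [1,2], [1,3], [1,4], [1,5], [1,6], [1,7], [2,3], [2,4], [2,5], [2,6], [2,7], [3,4], [3,5], [3,6], [3,7], [4,5], [4,6], [4,7], [5,6], [5,7], [6,7]
  2-simplices (14): [1,2,4], [1,2,6], [1,3,6], [1,3,7], [1,4,5], [1,5,7], [2,3,5], [2,3,7], [2,4,7], [2,5,6], [3,4,5], [3,4,6], [4,6,7], [5,6,7]

giving chain groups C_0 ≅ Z^7, C_1 ≅ Z^21, C_2 ≅ Z^14.

Boundary ∂_1: C_1 → C_0 maps an edge to its endpoints' difference, ∂[p,q] = q − p.
The resulting 7×21 matrix has rank 6, and its Smith normal form has invariant factors (1,1,1,1,1,1).

The boundary map ∂_2: C_2 → C_1 acts by ∂[p,q,r] = [q,r] − [p,r] + [p,q]. For instance
  ∂[2,3,7] = [3,7] − [2,7] + [2,3],
  ∂[5,6,7] = [6,7] − [5,7] + [5,6].
As a 21×14 matrix over Z this has rank 13, with invariant factors (1,1,1,1,1,1,1,1,1,1,1,1,1).

Computing H_k = (kernel of ∂_k) / (image of ∂_{k+1}):

  H_0: rank C_0 − rank ∂_1 = 7 − 6 = 1, and the invariant factors of ∂_1 are all 1, so H_0 = Z.

(K is a triangulation of the torus T^2.)

H_0 ≅ Z.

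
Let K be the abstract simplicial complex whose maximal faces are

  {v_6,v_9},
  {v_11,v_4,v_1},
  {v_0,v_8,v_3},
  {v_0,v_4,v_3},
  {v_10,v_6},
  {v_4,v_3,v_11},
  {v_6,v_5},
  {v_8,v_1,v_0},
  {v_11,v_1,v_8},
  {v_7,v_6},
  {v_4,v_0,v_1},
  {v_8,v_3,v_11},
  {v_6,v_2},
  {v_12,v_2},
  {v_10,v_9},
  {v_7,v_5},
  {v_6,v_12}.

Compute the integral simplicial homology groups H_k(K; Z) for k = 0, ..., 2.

H_0 ≅ Z^2,  H_1 ≅ Z^3,  H_2 ≅ Z.

We work with the vertex ordering v_0 < v_1 < v_2 < v_3 < v_4 < v_5 < v_6 < v_7 < v_8 < v_9 < v_10 < v_11 < v_12. The simplices of K, each written with vertices in increasing order, are:

  0-simplices (13): [v_0], [v_1], [v_2], [v_3], [v_4], [v_5], [v_6], [v_7], [v_8], [v_9], [v_10], [v_11], [v_12]
  1-simplices (21): (21 of them)
  2-simplices (8): [v_0,v_1,v_4], [v_0,v_1,v_8], [v_0,v_3,v_4], [v_0,v_3,v_8], [v_1,v_4,v_11], [v_1,v_8,v_11], [v_3,v_4,v_11], [v_3,v_8,v_11]

Hence C_0 ≅ Z^13, C_1 ≅ Z^21, C_2 ≅ Z^8.

∂_1: C_1 → C_0 maps an edge to its endpoints' difference, ∂[p,q] = q − p. For instance
  ∂[v_6,v_10] = [v_10] − [v_6].
This gives a 13×21 integer matrix of rank 11; reducing to Smith normal form yields diagonal entries (1,1,1,1,1,1,1,1,1,1,1).

∂_2: C_2 → C_1 sends each 2-simplex [p,q,r] to [q,r] − [p,r] + [p,q]. For instance
  ∂[v_0,v_1,v_8] = [v_1,v_8] − [v_0,v_8] + [v_0,v_1],
  ∂[v_0,v_1,v_4] = [v_1,v_4] − [v_0,v_4] + [v_0,v_1].
As a 21×8 matrix over Z this has rank 7, with invariant factors (1,1,1,1,1,1,1).

Computing H_k = (kernel of ∂_k) / (image of ∂_{k+1}):

  H_0: rank C_0 − rank ∂_1 = 13 − 11 = 2, and the invariant factors of ∂_1 are all 1, so H_0 = Z^2.
  H_1: rank ker ∂_1 − rank ∂_2 = (21 − 11) − 7 = 3, and the invariant factors of ∂_2 are all 1, so H_1 = Z^3.
  H_2: rank ker ∂_2 − rank ∂_3 = (8 − 7) − 0 = 1, and there is no ∂_3, so H_2 = Z.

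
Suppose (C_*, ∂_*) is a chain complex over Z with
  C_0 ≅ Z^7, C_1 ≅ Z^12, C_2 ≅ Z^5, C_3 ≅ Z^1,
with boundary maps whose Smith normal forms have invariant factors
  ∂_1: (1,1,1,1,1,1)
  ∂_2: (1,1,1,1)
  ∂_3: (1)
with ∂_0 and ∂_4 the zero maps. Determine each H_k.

H_0: b_0 = 7 − 0 − 6 = 1; torsion from ∂_1 factors > 1: none. So H_0 ≅ Z.
H_1: b_1 = 12 − 6 − 4 = 2; torsion from ∂_2 factors > 1: none. So H_1 ≅ Z^2.
H_2: b_2 = 5 − 4 − 1 = 0; torsion from ∂_3 factors > 1: none. So H_2 ≅ 0.
H_3: b_3 = 1 − 1 − 0 = 0; torsion from ∂_4 factors > 1: none. So H_3 ≅ 0.

H_0 ≅ Z,  H_1 ≅ Z^2,  H_2 = 0,  H_3 = 0.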